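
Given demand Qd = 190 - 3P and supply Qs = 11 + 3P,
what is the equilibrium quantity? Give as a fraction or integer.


First find equilibrium price:
190 - 3P = 11 + 3P
P* = 179/6 = 179/6
Then substitute into demand:
Q* = 190 - 3 * 179/6 = 201/2

201/2


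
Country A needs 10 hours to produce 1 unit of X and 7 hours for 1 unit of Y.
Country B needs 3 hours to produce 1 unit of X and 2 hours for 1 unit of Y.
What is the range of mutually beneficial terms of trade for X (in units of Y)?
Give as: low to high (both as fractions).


Opportunity cost of X for Country A = hours_X / hours_Y = 10/7 = 10/7 units of Y
Opportunity cost of X for Country B = hours_X / hours_Y = 3/2 = 3/2 units of Y
Terms of trade must be between the two opportunity costs.
Range: 10/7 to 3/2

10/7 to 3/2


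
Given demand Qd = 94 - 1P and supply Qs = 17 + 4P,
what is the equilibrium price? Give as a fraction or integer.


At equilibrium, Qd = Qs.
94 - 1P = 17 + 4P
94 - 17 = 1P + 4P
77 = 5P
P* = 77/5 = 77/5

77/5


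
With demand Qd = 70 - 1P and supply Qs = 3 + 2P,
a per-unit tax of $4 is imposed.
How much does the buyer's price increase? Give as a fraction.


With a per-unit tax, the buyer's price increase depends on relative slopes.
Supply slope: d = 2, Demand slope: b = 1
Buyer's price increase = d * tax / (b + d)
= 2 * 4 / (1 + 2)
= 8 / 3 = 8/3

8/3


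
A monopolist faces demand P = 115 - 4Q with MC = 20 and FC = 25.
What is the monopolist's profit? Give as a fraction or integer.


MR = MC: 115 - 8Q = 20
Q* = 95/8
P* = 115 - 4*95/8 = 135/2
Profit = (P* - MC)*Q* - FC
= (135/2 - 20)*95/8 - 25
= 95/2*95/8 - 25
= 9025/16 - 25 = 8625/16

8625/16


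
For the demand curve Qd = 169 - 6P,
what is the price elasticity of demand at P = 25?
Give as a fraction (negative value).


dQ/dP = -6
At P = 25: Q = 169 - 6*25 = 19
E = (dQ/dP)(P/Q) = (-6)(25/19) = -150/19

-150/19


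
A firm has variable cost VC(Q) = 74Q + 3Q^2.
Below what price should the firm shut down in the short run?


AVC(Q) = VC(Q)/Q = 74 + 3Q
AVC is increasing in Q, so minimum AVC is at Q -> 0+.
Min AVC = 74
The firm should shut down if P < 74.

74


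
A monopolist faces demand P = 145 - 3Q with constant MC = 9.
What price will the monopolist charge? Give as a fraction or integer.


MR = 145 - 6Q
Set MR = MC: 145 - 6Q = 9
Q* = 68/3
Substitute into demand:
P* = 145 - 3*68/3 = 77

77


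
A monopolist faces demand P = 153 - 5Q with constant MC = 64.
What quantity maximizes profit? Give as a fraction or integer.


TR = P*Q = (153 - 5Q)Q = 153Q - 5Q^2
MR = dTR/dQ = 153 - 10Q
Set MR = MC:
153 - 10Q = 64
89 = 10Q
Q* = 89/10 = 89/10

89/10


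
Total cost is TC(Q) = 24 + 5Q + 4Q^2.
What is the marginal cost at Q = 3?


MC = dTC/dQ = 5 + 2*4*Q
At Q = 3:
MC = 5 + 8*3
MC = 5 + 24 = 29

29


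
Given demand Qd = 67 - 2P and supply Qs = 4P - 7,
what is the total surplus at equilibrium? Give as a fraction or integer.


Find equilibrium: 67 - 2P = 4P - 7
67 + 7 = 6P
P* = 74/6 = 37/3
Q* = 4*37/3 - 7 = 127/3
Inverse demand: P = 67/2 - Q/2, so P_max = 67/2
Inverse supply: P = 7/4 + Q/4, so P_min = 7/4
CS = (1/2) * 127/3 * (67/2 - 37/3) = 16129/36
PS = (1/2) * 127/3 * (37/3 - 7/4) = 16129/72
TS = CS + PS = 16129/36 + 16129/72 = 16129/24

16129/24


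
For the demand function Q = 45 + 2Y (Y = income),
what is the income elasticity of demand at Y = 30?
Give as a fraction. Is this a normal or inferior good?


dQ/dY = 2
At Y = 30: Q = 45 + 2*30 = 105
Ey = (dQ/dY)(Y/Q) = 2 * 30 / 105 = 4/7
Since Ey > 0, this is a normal good.

4/7 (normal good)


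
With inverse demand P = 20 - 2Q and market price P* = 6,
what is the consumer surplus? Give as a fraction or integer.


Maximum willingness to pay (at Q=0): P_max = 20
Quantity demanded at P* = 6:
Q* = (20 - 6)/2 = 7
CS = (1/2) * Q* * (P_max - P*)
CS = (1/2) * 7 * (20 - 6)
CS = (1/2) * 7 * 14 = 49

49


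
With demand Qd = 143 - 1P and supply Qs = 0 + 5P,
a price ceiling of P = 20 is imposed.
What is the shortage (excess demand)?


At P = 20:
Qd = 143 - 1*20 = 123
Qs = 0 + 5*20 = 100
Shortage = Qd - Qs = 123 - 100 = 23

23


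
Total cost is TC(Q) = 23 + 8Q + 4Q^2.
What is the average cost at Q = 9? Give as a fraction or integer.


TC(9) = 23 + 8*9 + 4*9^2
TC(9) = 23 + 72 + 324 = 419
AC = TC/Q = 419/9 = 419/9

419/9


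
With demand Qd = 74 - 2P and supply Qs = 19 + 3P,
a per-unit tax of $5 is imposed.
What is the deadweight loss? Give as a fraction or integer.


Pre-tax equilibrium quantity: Q* = 52
Post-tax equilibrium quantity: Q_tax = 46
Reduction in quantity: Q* - Q_tax = 6
DWL = (1/2) * tax * (Q* - Q_tax)
DWL = (1/2) * 5 * 6 = 15

15


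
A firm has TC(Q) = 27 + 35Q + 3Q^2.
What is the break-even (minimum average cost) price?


AC(Q) = 27/Q + 35 + 3Q
To minimize: dAC/dQ = -27/Q^2 + 3 = 0
Q^2 = 27/3 = 9
Q* = 3
Min AC = 27/3 + 35 + 3*3
Min AC = 9 + 35 + 9 = 53

53


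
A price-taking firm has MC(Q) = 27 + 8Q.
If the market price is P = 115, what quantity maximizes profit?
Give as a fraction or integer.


In perfect competition, profit is maximized where P = MC.
115 = 27 + 8Q
88 = 8Q
Q* = 88/8 = 11

11


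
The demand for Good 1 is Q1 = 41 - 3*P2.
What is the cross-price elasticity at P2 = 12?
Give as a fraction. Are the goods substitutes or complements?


dQ1/dP2 = -3
At P2 = 12: Q1 = 41 - 3*12 = 5
Exy = (dQ1/dP2)(P2/Q1) = -3 * 12 / 5 = -36/5
Since Exy < 0, the goods are complements.

-36/5 (complements)


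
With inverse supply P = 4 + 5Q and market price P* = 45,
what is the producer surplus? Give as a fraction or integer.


Minimum supply price (at Q=0): P_min = 4
Quantity supplied at P* = 45:
Q* = (45 - 4)/5 = 41/5
PS = (1/2) * Q* * (P* - P_min)
PS = (1/2) * 41/5 * (45 - 4)
PS = (1/2) * 41/5 * 41 = 1681/10

1681/10


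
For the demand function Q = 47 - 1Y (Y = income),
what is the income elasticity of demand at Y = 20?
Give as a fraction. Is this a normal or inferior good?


dQ/dY = -1
At Y = 20: Q = 47 - 1*20 = 27
Ey = (dQ/dY)(Y/Q) = -1 * 20 / 27 = -20/27
Since Ey < 0, this is a inferior good.

-20/27 (inferior good)


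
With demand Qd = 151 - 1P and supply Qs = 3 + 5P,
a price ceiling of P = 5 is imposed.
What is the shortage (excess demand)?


At P = 5:
Qd = 151 - 1*5 = 146
Qs = 3 + 5*5 = 28
Shortage = Qd - Qs = 146 - 28 = 118

118


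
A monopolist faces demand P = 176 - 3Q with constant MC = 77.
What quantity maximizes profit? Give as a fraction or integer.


TR = P*Q = (176 - 3Q)Q = 176Q - 3Q^2
MR = dTR/dQ = 176 - 6Q
Set MR = MC:
176 - 6Q = 77
99 = 6Q
Q* = 99/6 = 33/2

33/2


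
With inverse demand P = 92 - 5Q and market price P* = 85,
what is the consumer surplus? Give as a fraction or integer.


Maximum willingness to pay (at Q=0): P_max = 92
Quantity demanded at P* = 85:
Q* = (92 - 85)/5 = 7/5
CS = (1/2) * Q* * (P_max - P*)
CS = (1/2) * 7/5 * (92 - 85)
CS = (1/2) * 7/5 * 7 = 49/10

49/10


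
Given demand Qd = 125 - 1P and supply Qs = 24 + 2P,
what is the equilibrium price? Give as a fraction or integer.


At equilibrium, Qd = Qs.
125 - 1P = 24 + 2P
125 - 24 = 1P + 2P
101 = 3P
P* = 101/3 = 101/3

101/3


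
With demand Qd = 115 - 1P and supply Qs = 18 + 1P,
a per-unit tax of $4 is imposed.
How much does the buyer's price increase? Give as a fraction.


With a per-unit tax, the buyer's price increase depends on relative slopes.
Supply slope: d = 1, Demand slope: b = 1
Buyer's price increase = d * tax / (b + d)
= 1 * 4 / (1 + 1)
= 4 / 2 = 2

2


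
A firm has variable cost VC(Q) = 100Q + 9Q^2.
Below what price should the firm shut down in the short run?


AVC(Q) = VC(Q)/Q = 100 + 9Q
AVC is increasing in Q, so minimum AVC is at Q -> 0+.
Min AVC = 100
The firm should shut down if P < 100.

100


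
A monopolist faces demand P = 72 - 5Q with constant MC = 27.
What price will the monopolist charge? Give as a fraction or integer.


MR = 72 - 10Q
Set MR = MC: 72 - 10Q = 27
Q* = 9/2
Substitute into demand:
P* = 72 - 5*9/2 = 99/2

99/2


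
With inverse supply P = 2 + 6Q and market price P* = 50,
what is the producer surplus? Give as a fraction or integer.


Minimum supply price (at Q=0): P_min = 2
Quantity supplied at P* = 50:
Q* = (50 - 2)/6 = 8
PS = (1/2) * Q* * (P* - P_min)
PS = (1/2) * 8 * (50 - 2)
PS = (1/2) * 8 * 48 = 192

192


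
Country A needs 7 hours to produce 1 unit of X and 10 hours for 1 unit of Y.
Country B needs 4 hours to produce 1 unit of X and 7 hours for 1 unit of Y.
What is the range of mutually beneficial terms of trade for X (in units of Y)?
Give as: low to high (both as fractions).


Opportunity cost of X for Country A = hours_X / hours_Y = 7/10 = 7/10 units of Y
Opportunity cost of X for Country B = hours_X / hours_Y = 4/7 = 4/7 units of Y
Terms of trade must be between the two opportunity costs.
Range: 4/7 to 7/10

4/7 to 7/10


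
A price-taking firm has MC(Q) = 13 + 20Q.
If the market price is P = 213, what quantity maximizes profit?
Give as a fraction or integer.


In perfect competition, profit is maximized where P = MC.
213 = 13 + 20Q
200 = 20Q
Q* = 200/20 = 10

10


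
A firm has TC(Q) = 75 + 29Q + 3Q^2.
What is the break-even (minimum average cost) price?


AC(Q) = 75/Q + 29 + 3Q
To minimize: dAC/dQ = -75/Q^2 + 3 = 0
Q^2 = 75/3 = 25
Q* = 5
Min AC = 75/5 + 29 + 3*5
Min AC = 15 + 29 + 15 = 59

59


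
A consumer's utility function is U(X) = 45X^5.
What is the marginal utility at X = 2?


MU = dU/dX = 45*5*X^(5-1)
MU = 225*X^4
At X = 2:
MU = 225 * 2^4
MU = 225 * 16 = 3600

3600


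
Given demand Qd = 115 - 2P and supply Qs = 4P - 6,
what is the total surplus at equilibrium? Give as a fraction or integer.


Find equilibrium: 115 - 2P = 4P - 6
115 + 6 = 6P
P* = 121/6 = 121/6
Q* = 4*121/6 - 6 = 224/3
Inverse demand: P = 115/2 - Q/2, so P_max = 115/2
Inverse supply: P = 3/2 + Q/4, so P_min = 3/2
CS = (1/2) * 224/3 * (115/2 - 121/6) = 12544/9
PS = (1/2) * 224/3 * (121/6 - 3/2) = 6272/9
TS = CS + PS = 12544/9 + 6272/9 = 6272/3

6272/3


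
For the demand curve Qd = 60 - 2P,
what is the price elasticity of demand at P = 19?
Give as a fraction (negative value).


dQ/dP = -2
At P = 19: Q = 60 - 2*19 = 22
E = (dQ/dP)(P/Q) = (-2)(19/22) = -19/11

-19/11


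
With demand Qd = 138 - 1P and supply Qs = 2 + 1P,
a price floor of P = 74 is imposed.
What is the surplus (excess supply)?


At P = 74:
Qd = 138 - 1*74 = 64
Qs = 2 + 1*74 = 76
Surplus = Qs - Qd = 76 - 64 = 12

12


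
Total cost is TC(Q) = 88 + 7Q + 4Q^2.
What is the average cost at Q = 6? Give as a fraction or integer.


TC(6) = 88 + 7*6 + 4*6^2
TC(6) = 88 + 42 + 144 = 274
AC = TC/Q = 274/6 = 137/3

137/3


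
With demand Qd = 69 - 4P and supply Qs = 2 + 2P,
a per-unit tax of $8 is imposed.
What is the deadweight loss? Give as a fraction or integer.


Pre-tax equilibrium quantity: Q* = 73/3
Post-tax equilibrium quantity: Q_tax = 41/3
Reduction in quantity: Q* - Q_tax = 32/3
DWL = (1/2) * tax * (Q* - Q_tax)
DWL = (1/2) * 8 * 32/3 = 128/3

128/3


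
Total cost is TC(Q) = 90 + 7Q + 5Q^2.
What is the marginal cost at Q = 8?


MC = dTC/dQ = 7 + 2*5*Q
At Q = 8:
MC = 7 + 10*8
MC = 7 + 80 = 87

87


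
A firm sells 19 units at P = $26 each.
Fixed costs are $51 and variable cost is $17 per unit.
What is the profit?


Total Revenue = P * Q = 26 * 19 = $494
Total Cost = FC + VC*Q = 51 + 17*19 = $374
Profit = TR - TC = 494 - 374 = $120

$120


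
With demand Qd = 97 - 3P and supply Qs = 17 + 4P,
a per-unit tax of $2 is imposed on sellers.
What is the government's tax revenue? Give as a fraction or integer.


With tax on sellers, new supply: Qs' = 17 + 4(P - 2)
= 9 + 4P
New equilibrium quantity:
Q_new = 415/7
Tax revenue = tax * Q_new = 2 * 415/7 = 830/7

830/7


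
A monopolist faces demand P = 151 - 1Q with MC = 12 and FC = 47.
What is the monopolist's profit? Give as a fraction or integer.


MR = MC: 151 - 2Q = 12
Q* = 139/2
P* = 151 - 1*139/2 = 163/2
Profit = (P* - MC)*Q* - FC
= (163/2 - 12)*139/2 - 47
= 139/2*139/2 - 47
= 19321/4 - 47 = 19133/4

19133/4


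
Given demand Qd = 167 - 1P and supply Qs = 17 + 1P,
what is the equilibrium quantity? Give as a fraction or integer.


First find equilibrium price:
167 - 1P = 17 + 1P
P* = 150/2 = 75
Then substitute into demand:
Q* = 167 - 1 * 75 = 92

92


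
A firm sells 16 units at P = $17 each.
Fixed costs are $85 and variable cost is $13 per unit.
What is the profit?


Total Revenue = P * Q = 17 * 16 = $272
Total Cost = FC + VC*Q = 85 + 13*16 = $293
Profit = TR - TC = 272 - 293 = $-21

$-21


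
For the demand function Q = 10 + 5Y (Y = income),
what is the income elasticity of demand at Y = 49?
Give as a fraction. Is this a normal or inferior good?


dQ/dY = 5
At Y = 49: Q = 10 + 5*49 = 255
Ey = (dQ/dY)(Y/Q) = 5 * 49 / 255 = 49/51
Since Ey > 0, this is a normal good.

49/51 (normal good)


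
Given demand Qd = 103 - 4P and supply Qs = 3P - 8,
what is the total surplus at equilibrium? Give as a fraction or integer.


Find equilibrium: 103 - 4P = 3P - 8
103 + 8 = 7P
P* = 111/7 = 111/7
Q* = 3*111/7 - 8 = 277/7
Inverse demand: P = 103/4 - Q/4, so P_max = 103/4
Inverse supply: P = 8/3 + Q/3, so P_min = 8/3
CS = (1/2) * 277/7 * (103/4 - 111/7) = 76729/392
PS = (1/2) * 277/7 * (111/7 - 8/3) = 76729/294
TS = CS + PS = 76729/392 + 76729/294 = 76729/168

76729/168


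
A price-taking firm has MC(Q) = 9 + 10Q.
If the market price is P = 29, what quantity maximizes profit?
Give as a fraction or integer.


In perfect competition, profit is maximized where P = MC.
29 = 9 + 10Q
20 = 10Q
Q* = 20/10 = 2

2


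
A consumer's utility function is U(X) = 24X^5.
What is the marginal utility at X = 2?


MU = dU/dX = 24*5*X^(5-1)
MU = 120*X^4
At X = 2:
MU = 120 * 2^4
MU = 120 * 16 = 1920

1920


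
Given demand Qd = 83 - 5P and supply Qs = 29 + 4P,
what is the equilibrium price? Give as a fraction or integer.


At equilibrium, Qd = Qs.
83 - 5P = 29 + 4P
83 - 29 = 5P + 4P
54 = 9P
P* = 54/9 = 6

6


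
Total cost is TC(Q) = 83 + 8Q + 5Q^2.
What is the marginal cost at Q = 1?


MC = dTC/dQ = 8 + 2*5*Q
At Q = 1:
MC = 8 + 10*1
MC = 8 + 10 = 18

18


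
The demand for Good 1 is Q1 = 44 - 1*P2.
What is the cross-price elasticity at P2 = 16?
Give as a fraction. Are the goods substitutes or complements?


dQ1/dP2 = -1
At P2 = 16: Q1 = 44 - 1*16 = 28
Exy = (dQ1/dP2)(P2/Q1) = -1 * 16 / 28 = -4/7
Since Exy < 0, the goods are complements.

-4/7 (complements)


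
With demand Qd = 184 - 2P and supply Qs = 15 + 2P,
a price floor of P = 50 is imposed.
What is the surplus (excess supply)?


At P = 50:
Qd = 184 - 2*50 = 84
Qs = 15 + 2*50 = 115
Surplus = Qs - Qd = 115 - 84 = 31

31


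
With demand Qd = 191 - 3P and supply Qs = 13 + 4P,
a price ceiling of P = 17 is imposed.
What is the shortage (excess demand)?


At P = 17:
Qd = 191 - 3*17 = 140
Qs = 13 + 4*17 = 81
Shortage = Qd - Qs = 140 - 81 = 59

59


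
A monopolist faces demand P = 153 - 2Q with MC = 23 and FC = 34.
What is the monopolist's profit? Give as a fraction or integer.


MR = MC: 153 - 4Q = 23
Q* = 65/2
P* = 153 - 2*65/2 = 88
Profit = (P* - MC)*Q* - FC
= (88 - 23)*65/2 - 34
= 65*65/2 - 34
= 4225/2 - 34 = 4157/2

4157/2


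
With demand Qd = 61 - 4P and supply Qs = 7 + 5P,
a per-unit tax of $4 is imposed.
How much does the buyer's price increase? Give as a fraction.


With a per-unit tax, the buyer's price increase depends on relative slopes.
Supply slope: d = 5, Demand slope: b = 4
Buyer's price increase = d * tax / (b + d)
= 5 * 4 / (4 + 5)
= 20 / 9 = 20/9

20/9


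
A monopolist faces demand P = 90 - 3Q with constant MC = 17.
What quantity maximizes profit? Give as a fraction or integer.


TR = P*Q = (90 - 3Q)Q = 90Q - 3Q^2
MR = dTR/dQ = 90 - 6Q
Set MR = MC:
90 - 6Q = 17
73 = 6Q
Q* = 73/6 = 73/6

73/6


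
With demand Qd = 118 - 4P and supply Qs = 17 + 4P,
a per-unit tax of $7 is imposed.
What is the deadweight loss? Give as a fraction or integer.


Pre-tax equilibrium quantity: Q* = 135/2
Post-tax equilibrium quantity: Q_tax = 107/2
Reduction in quantity: Q* - Q_tax = 14
DWL = (1/2) * tax * (Q* - Q_tax)
DWL = (1/2) * 7 * 14 = 49

49


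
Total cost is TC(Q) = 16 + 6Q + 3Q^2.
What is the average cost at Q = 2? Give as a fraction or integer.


TC(2) = 16 + 6*2 + 3*2^2
TC(2) = 16 + 12 + 12 = 40
AC = TC/Q = 40/2 = 20

20


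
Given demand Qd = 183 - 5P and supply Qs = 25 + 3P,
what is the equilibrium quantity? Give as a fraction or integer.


First find equilibrium price:
183 - 5P = 25 + 3P
P* = 158/8 = 79/4
Then substitute into demand:
Q* = 183 - 5 * 79/4 = 337/4

337/4


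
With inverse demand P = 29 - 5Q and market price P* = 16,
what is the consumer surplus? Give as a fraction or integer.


Maximum willingness to pay (at Q=0): P_max = 29
Quantity demanded at P* = 16:
Q* = (29 - 16)/5 = 13/5
CS = (1/2) * Q* * (P_max - P*)
CS = (1/2) * 13/5 * (29 - 16)
CS = (1/2) * 13/5 * 13 = 169/10

169/10


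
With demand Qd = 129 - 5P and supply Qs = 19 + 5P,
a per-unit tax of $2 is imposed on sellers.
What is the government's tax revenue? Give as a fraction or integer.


With tax on sellers, new supply: Qs' = 19 + 5(P - 2)
= 9 + 5P
New equilibrium quantity:
Q_new = 69
Tax revenue = tax * Q_new = 2 * 69 = 138

138


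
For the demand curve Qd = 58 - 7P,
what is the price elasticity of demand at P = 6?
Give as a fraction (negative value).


dQ/dP = -7
At P = 6: Q = 58 - 7*6 = 16
E = (dQ/dP)(P/Q) = (-7)(6/16) = -21/8

-21/8


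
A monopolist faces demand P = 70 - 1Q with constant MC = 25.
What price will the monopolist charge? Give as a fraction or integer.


MR = 70 - 2Q
Set MR = MC: 70 - 2Q = 25
Q* = 45/2
Substitute into demand:
P* = 70 - 1*45/2 = 95/2

95/2


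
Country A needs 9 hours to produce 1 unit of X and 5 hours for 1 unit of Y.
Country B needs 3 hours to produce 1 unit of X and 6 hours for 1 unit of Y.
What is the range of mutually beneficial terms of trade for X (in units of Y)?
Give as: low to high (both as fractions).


Opportunity cost of X for Country A = hours_X / hours_Y = 9/5 = 9/5 units of Y
Opportunity cost of X for Country B = hours_X / hours_Y = 3/6 = 1/2 units of Y
Terms of trade must be between the two opportunity costs.
Range: 1/2 to 9/5

1/2 to 9/5


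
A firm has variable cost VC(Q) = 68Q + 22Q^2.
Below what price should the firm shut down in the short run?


AVC(Q) = VC(Q)/Q = 68 + 22Q
AVC is increasing in Q, so minimum AVC is at Q -> 0+.
Min AVC = 68
The firm should shut down if P < 68.

68


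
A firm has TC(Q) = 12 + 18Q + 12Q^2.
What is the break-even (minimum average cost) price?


AC(Q) = 12/Q + 18 + 12Q
To minimize: dAC/dQ = -12/Q^2 + 12 = 0
Q^2 = 12/12 = 1
Q* = 1
Min AC = 12/1 + 18 + 12*1
Min AC = 12 + 18 + 12 = 42

42


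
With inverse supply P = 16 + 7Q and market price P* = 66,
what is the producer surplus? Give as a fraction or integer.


Minimum supply price (at Q=0): P_min = 16
Quantity supplied at P* = 66:
Q* = (66 - 16)/7 = 50/7
PS = (1/2) * Q* * (P* - P_min)
PS = (1/2) * 50/7 * (66 - 16)
PS = (1/2) * 50/7 * 50 = 1250/7

1250/7


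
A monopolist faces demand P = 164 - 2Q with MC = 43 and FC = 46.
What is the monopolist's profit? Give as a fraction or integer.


MR = MC: 164 - 4Q = 43
Q* = 121/4
P* = 164 - 2*121/4 = 207/2
Profit = (P* - MC)*Q* - FC
= (207/2 - 43)*121/4 - 46
= 121/2*121/4 - 46
= 14641/8 - 46 = 14273/8

14273/8


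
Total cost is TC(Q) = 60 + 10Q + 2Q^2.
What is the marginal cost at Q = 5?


MC = dTC/dQ = 10 + 2*2*Q
At Q = 5:
MC = 10 + 4*5
MC = 10 + 20 = 30

30


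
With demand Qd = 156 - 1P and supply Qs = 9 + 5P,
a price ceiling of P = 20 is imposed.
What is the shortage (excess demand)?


At P = 20:
Qd = 156 - 1*20 = 136
Qs = 9 + 5*20 = 109
Shortage = Qd - Qs = 136 - 109 = 27

27


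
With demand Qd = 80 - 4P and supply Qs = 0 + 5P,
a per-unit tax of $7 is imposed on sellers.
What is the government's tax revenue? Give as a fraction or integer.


With tax on sellers, new supply: Qs' = 0 + 5(P - 7)
= 5P - 35
New equilibrium quantity:
Q_new = 260/9
Tax revenue = tax * Q_new = 7 * 260/9 = 1820/9

1820/9


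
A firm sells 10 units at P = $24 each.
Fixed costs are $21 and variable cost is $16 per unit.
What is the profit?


Total Revenue = P * Q = 24 * 10 = $240
Total Cost = FC + VC*Q = 21 + 16*10 = $181
Profit = TR - TC = 240 - 181 = $59

$59


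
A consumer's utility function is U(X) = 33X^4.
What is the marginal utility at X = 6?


MU = dU/dX = 33*4*X^(4-1)
MU = 132*X^3
At X = 6:
MU = 132 * 6^3
MU = 132 * 216 = 28512

28512


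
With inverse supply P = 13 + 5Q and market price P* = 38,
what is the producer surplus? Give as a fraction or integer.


Minimum supply price (at Q=0): P_min = 13
Quantity supplied at P* = 38:
Q* = (38 - 13)/5 = 5
PS = (1/2) * Q* * (P* - P_min)
PS = (1/2) * 5 * (38 - 13)
PS = (1/2) * 5 * 25 = 125/2

125/2


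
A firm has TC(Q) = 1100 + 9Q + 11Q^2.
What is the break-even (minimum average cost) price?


AC(Q) = 1100/Q + 9 + 11Q
To minimize: dAC/dQ = -1100/Q^2 + 11 = 0
Q^2 = 1100/11 = 100
Q* = 10
Min AC = 1100/10 + 9 + 11*10
Min AC = 110 + 9 + 110 = 229

229


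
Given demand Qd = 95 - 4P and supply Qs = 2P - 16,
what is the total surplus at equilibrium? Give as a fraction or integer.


Find equilibrium: 95 - 4P = 2P - 16
95 + 16 = 6P
P* = 111/6 = 37/2
Q* = 2*37/2 - 16 = 21
Inverse demand: P = 95/4 - Q/4, so P_max = 95/4
Inverse supply: P = 8 + Q/2, so P_min = 8
CS = (1/2) * 21 * (95/4 - 37/2) = 441/8
PS = (1/2) * 21 * (37/2 - 8) = 441/4
TS = CS + PS = 441/8 + 441/4 = 1323/8

1323/8


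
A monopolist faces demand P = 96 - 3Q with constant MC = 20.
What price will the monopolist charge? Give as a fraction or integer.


MR = 96 - 6Q
Set MR = MC: 96 - 6Q = 20
Q* = 38/3
Substitute into demand:
P* = 96 - 3*38/3 = 58

58


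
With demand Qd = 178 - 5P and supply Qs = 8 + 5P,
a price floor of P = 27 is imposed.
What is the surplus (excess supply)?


At P = 27:
Qd = 178 - 5*27 = 43
Qs = 8 + 5*27 = 143
Surplus = Qs - Qd = 143 - 43 = 100

100


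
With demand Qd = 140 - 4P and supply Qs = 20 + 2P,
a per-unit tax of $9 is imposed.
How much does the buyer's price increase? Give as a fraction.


With a per-unit tax, the buyer's price increase depends on relative slopes.
Supply slope: d = 2, Demand slope: b = 4
Buyer's price increase = d * tax / (b + d)
= 2 * 9 / (4 + 2)
= 18 / 6 = 3

3


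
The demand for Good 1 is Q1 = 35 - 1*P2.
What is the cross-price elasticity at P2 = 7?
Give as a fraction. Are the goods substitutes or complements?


dQ1/dP2 = -1
At P2 = 7: Q1 = 35 - 1*7 = 28
Exy = (dQ1/dP2)(P2/Q1) = -1 * 7 / 28 = -1/4
Since Exy < 0, the goods are complements.

-1/4 (complements)


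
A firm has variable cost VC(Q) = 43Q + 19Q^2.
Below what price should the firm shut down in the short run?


AVC(Q) = VC(Q)/Q = 43 + 19Q
AVC is increasing in Q, so minimum AVC is at Q -> 0+.
Min AVC = 43
The firm should shut down if P < 43.

43


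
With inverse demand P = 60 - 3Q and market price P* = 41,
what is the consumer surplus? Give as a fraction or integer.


Maximum willingness to pay (at Q=0): P_max = 60
Quantity demanded at P* = 41:
Q* = (60 - 41)/3 = 19/3
CS = (1/2) * Q* * (P_max - P*)
CS = (1/2) * 19/3 * (60 - 41)
CS = (1/2) * 19/3 * 19 = 361/6

361/6


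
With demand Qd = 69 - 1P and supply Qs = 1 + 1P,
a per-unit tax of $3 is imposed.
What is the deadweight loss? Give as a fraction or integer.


Pre-tax equilibrium quantity: Q* = 35
Post-tax equilibrium quantity: Q_tax = 67/2
Reduction in quantity: Q* - Q_tax = 3/2
DWL = (1/2) * tax * (Q* - Q_tax)
DWL = (1/2) * 3 * 3/2 = 9/4

9/4


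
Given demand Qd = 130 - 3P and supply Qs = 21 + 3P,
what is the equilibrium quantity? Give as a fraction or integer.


First find equilibrium price:
130 - 3P = 21 + 3P
P* = 109/6 = 109/6
Then substitute into demand:
Q* = 130 - 3 * 109/6 = 151/2

151/2


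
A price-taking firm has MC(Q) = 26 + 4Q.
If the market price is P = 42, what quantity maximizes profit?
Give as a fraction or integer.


In perfect competition, profit is maximized where P = MC.
42 = 26 + 4Q
16 = 4Q
Q* = 16/4 = 4

4


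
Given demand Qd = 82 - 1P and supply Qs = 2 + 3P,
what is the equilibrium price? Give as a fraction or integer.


At equilibrium, Qd = Qs.
82 - 1P = 2 + 3P
82 - 2 = 1P + 3P
80 = 4P
P* = 80/4 = 20

20


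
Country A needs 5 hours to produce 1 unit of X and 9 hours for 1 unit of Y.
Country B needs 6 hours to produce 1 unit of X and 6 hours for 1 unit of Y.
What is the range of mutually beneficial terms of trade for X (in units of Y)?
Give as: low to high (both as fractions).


Opportunity cost of X for Country A = hours_X / hours_Y = 5/9 = 5/9 units of Y
Opportunity cost of X for Country B = hours_X / hours_Y = 6/6 = 1 units of Y
Terms of trade must be between the two opportunity costs.
Range: 5/9 to 1

5/9 to 1


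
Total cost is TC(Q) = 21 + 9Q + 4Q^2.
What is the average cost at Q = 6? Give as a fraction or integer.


TC(6) = 21 + 9*6 + 4*6^2
TC(6) = 21 + 54 + 144 = 219
AC = TC/Q = 219/6 = 73/2

73/2


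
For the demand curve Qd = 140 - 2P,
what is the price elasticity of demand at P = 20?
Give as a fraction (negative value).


dQ/dP = -2
At P = 20: Q = 140 - 2*20 = 100
E = (dQ/dP)(P/Q) = (-2)(20/100) = -2/5

-2/5


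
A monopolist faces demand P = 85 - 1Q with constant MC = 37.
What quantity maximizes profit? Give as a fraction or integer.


TR = P*Q = (85 - 1Q)Q = 85Q - 1Q^2
MR = dTR/dQ = 85 - 2Q
Set MR = MC:
85 - 2Q = 37
48 = 2Q
Q* = 48/2 = 24

24


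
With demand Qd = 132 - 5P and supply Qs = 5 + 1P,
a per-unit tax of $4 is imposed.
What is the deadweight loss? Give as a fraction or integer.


Pre-tax equilibrium quantity: Q* = 157/6
Post-tax equilibrium quantity: Q_tax = 137/6
Reduction in quantity: Q* - Q_tax = 10/3
DWL = (1/2) * tax * (Q* - Q_tax)
DWL = (1/2) * 4 * 10/3 = 20/3

20/3


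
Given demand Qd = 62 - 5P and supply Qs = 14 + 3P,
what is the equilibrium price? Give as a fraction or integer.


At equilibrium, Qd = Qs.
62 - 5P = 14 + 3P
62 - 14 = 5P + 3P
48 = 8P
P* = 48/8 = 6

6


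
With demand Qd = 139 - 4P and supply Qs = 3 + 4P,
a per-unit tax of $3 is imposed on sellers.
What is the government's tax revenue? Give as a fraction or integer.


With tax on sellers, new supply: Qs' = 3 + 4(P - 3)
= 4P - 9
New equilibrium quantity:
Q_new = 65
Tax revenue = tax * Q_new = 3 * 65 = 195

195


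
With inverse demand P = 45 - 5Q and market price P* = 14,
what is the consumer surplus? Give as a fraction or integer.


Maximum willingness to pay (at Q=0): P_max = 45
Quantity demanded at P* = 14:
Q* = (45 - 14)/5 = 31/5
CS = (1/2) * Q* * (P_max - P*)
CS = (1/2) * 31/5 * (45 - 14)
CS = (1/2) * 31/5 * 31 = 961/10

961/10


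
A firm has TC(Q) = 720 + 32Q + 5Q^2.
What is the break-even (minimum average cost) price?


AC(Q) = 720/Q + 32 + 5Q
To minimize: dAC/dQ = -720/Q^2 + 5 = 0
Q^2 = 720/5 = 144
Q* = 12
Min AC = 720/12 + 32 + 5*12
Min AC = 60 + 32 + 60 = 152

152


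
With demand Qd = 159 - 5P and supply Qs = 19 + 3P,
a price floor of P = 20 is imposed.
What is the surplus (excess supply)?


At P = 20:
Qd = 159 - 5*20 = 59
Qs = 19 + 3*20 = 79
Surplus = Qs - Qd = 79 - 59 = 20

20


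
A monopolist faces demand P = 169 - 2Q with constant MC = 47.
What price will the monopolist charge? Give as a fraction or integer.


MR = 169 - 4Q
Set MR = MC: 169 - 4Q = 47
Q* = 61/2
Substitute into demand:
P* = 169 - 2*61/2 = 108

108


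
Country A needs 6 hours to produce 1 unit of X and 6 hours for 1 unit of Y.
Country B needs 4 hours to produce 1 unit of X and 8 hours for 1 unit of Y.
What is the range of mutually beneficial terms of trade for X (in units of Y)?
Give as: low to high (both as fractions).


Opportunity cost of X for Country A = hours_X / hours_Y = 6/6 = 1 units of Y
Opportunity cost of X for Country B = hours_X / hours_Y = 4/8 = 1/2 units of Y
Terms of trade must be between the two opportunity costs.
Range: 1/2 to 1

1/2 to 1


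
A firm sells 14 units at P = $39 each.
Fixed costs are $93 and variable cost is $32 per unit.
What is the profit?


Total Revenue = P * Q = 39 * 14 = $546
Total Cost = FC + VC*Q = 93 + 32*14 = $541
Profit = TR - TC = 546 - 541 = $5

$5


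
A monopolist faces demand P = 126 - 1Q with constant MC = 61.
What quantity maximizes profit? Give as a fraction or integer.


TR = P*Q = (126 - 1Q)Q = 126Q - 1Q^2
MR = dTR/dQ = 126 - 2Q
Set MR = MC:
126 - 2Q = 61
65 = 2Q
Q* = 65/2 = 65/2

65/2


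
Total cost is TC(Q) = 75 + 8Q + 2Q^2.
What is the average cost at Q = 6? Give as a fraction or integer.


TC(6) = 75 + 8*6 + 2*6^2
TC(6) = 75 + 48 + 72 = 195
AC = TC/Q = 195/6 = 65/2

65/2


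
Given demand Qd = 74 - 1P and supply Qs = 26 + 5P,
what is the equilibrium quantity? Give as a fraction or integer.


First find equilibrium price:
74 - 1P = 26 + 5P
P* = 48/6 = 8
Then substitute into demand:
Q* = 74 - 1 * 8 = 66

66


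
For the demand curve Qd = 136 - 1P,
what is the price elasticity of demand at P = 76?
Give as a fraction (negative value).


dQ/dP = -1
At P = 76: Q = 136 - 1*76 = 60
E = (dQ/dP)(P/Q) = (-1)(76/60) = -19/15

-19/15


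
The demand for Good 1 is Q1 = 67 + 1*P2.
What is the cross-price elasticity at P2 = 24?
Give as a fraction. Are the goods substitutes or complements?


dQ1/dP2 = 1
At P2 = 24: Q1 = 67 + 1*24 = 91
Exy = (dQ1/dP2)(P2/Q1) = 1 * 24 / 91 = 24/91
Since Exy > 0, the goods are substitutes.

24/91 (substitutes)


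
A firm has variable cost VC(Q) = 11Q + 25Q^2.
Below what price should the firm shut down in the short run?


AVC(Q) = VC(Q)/Q = 11 + 25Q
AVC is increasing in Q, so minimum AVC is at Q -> 0+.
Min AVC = 11
The firm should shut down if P < 11.

11


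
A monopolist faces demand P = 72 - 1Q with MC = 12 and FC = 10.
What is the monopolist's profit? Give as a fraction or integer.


MR = MC: 72 - 2Q = 12
Q* = 30
P* = 72 - 1*30 = 42
Profit = (P* - MC)*Q* - FC
= (42 - 12)*30 - 10
= 30*30 - 10
= 900 - 10 = 890

890


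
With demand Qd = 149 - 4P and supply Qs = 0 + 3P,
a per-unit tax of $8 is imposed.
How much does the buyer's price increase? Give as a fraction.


With a per-unit tax, the buyer's price increase depends on relative slopes.
Supply slope: d = 3, Demand slope: b = 4
Buyer's price increase = d * tax / (b + d)
= 3 * 8 / (4 + 3)
= 24 / 7 = 24/7

24/7


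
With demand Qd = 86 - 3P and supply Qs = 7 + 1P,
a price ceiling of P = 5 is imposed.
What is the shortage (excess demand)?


At P = 5:
Qd = 86 - 3*5 = 71
Qs = 7 + 1*5 = 12
Shortage = Qd - Qs = 71 - 12 = 59

59


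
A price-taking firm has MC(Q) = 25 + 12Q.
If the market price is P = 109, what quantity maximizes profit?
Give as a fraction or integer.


In perfect competition, profit is maximized where P = MC.
109 = 25 + 12Q
84 = 12Q
Q* = 84/12 = 7

7


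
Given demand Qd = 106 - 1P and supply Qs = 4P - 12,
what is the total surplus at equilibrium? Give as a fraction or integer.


Find equilibrium: 106 - 1P = 4P - 12
106 + 12 = 5P
P* = 118/5 = 118/5
Q* = 4*118/5 - 12 = 412/5
Inverse demand: P = 106 - Q/1, so P_max = 106
Inverse supply: P = 3 + Q/4, so P_min = 3
CS = (1/2) * 412/5 * (106 - 118/5) = 84872/25
PS = (1/2) * 412/5 * (118/5 - 3) = 21218/25
TS = CS + PS = 84872/25 + 21218/25 = 21218/5

21218/5


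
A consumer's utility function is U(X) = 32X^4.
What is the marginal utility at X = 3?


MU = dU/dX = 32*4*X^(4-1)
MU = 128*X^3
At X = 3:
MU = 128 * 3^3
MU = 128 * 27 = 3456

3456


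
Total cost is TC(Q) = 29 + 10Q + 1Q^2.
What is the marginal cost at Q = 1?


MC = dTC/dQ = 10 + 2*1*Q
At Q = 1:
MC = 10 + 2*1
MC = 10 + 2 = 12

12


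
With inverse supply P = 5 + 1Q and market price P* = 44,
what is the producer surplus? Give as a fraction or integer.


Minimum supply price (at Q=0): P_min = 5
Quantity supplied at P* = 44:
Q* = (44 - 5)/1 = 39
PS = (1/2) * Q* * (P* - P_min)
PS = (1/2) * 39 * (44 - 5)
PS = (1/2) * 39 * 39 = 1521/2

1521/2


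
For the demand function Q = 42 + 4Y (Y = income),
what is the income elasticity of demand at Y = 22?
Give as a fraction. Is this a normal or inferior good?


dQ/dY = 4
At Y = 22: Q = 42 + 4*22 = 130
Ey = (dQ/dY)(Y/Q) = 4 * 22 / 130 = 44/65
Since Ey > 0, this is a normal good.

44/65 (normal good)


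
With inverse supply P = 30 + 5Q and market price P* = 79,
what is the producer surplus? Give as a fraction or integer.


Minimum supply price (at Q=0): P_min = 30
Quantity supplied at P* = 79:
Q* = (79 - 30)/5 = 49/5
PS = (1/2) * Q* * (P* - P_min)
PS = (1/2) * 49/5 * (79 - 30)
PS = (1/2) * 49/5 * 49 = 2401/10

2401/10


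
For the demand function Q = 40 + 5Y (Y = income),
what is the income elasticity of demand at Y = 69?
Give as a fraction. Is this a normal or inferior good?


dQ/dY = 5
At Y = 69: Q = 40 + 5*69 = 385
Ey = (dQ/dY)(Y/Q) = 5 * 69 / 385 = 69/77
Since Ey > 0, this is a normal good.

69/77 (normal good)


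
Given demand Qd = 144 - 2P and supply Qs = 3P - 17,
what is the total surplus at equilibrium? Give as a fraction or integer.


Find equilibrium: 144 - 2P = 3P - 17
144 + 17 = 5P
P* = 161/5 = 161/5
Q* = 3*161/5 - 17 = 398/5
Inverse demand: P = 72 - Q/2, so P_max = 72
Inverse supply: P = 17/3 + Q/3, so P_min = 17/3
CS = (1/2) * 398/5 * (72 - 161/5) = 39601/25
PS = (1/2) * 398/5 * (161/5 - 17/3) = 79202/75
TS = CS + PS = 39601/25 + 79202/75 = 39601/15

39601/15


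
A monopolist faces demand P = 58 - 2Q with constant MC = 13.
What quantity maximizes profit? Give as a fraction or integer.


TR = P*Q = (58 - 2Q)Q = 58Q - 2Q^2
MR = dTR/dQ = 58 - 4Q
Set MR = MC:
58 - 4Q = 13
45 = 4Q
Q* = 45/4 = 45/4

45/4


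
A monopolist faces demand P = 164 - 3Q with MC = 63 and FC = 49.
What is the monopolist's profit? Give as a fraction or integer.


MR = MC: 164 - 6Q = 63
Q* = 101/6
P* = 164 - 3*101/6 = 227/2
Profit = (P* - MC)*Q* - FC
= (227/2 - 63)*101/6 - 49
= 101/2*101/6 - 49
= 10201/12 - 49 = 9613/12

9613/12


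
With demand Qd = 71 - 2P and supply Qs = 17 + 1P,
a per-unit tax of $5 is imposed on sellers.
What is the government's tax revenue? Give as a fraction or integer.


With tax on sellers, new supply: Qs' = 17 + 1(P - 5)
= 12 + 1P
New equilibrium quantity:
Q_new = 95/3
Tax revenue = tax * Q_new = 5 * 95/3 = 475/3

475/3


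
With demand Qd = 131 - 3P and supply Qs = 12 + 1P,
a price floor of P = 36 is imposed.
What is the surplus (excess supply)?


At P = 36:
Qd = 131 - 3*36 = 23
Qs = 12 + 1*36 = 48
Surplus = Qs - Qd = 48 - 23 = 25

25


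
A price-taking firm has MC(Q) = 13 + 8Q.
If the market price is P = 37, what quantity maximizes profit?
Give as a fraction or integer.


In perfect competition, profit is maximized where P = MC.
37 = 13 + 8Q
24 = 8Q
Q* = 24/8 = 3

3


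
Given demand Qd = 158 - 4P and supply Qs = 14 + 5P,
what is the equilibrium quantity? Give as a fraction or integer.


First find equilibrium price:
158 - 4P = 14 + 5P
P* = 144/9 = 16
Then substitute into demand:
Q* = 158 - 4 * 16 = 94

94


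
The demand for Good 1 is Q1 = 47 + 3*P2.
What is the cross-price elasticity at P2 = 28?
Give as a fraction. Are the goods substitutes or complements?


dQ1/dP2 = 3
At P2 = 28: Q1 = 47 + 3*28 = 131
Exy = (dQ1/dP2)(P2/Q1) = 3 * 28 / 131 = 84/131
Since Exy > 0, the goods are substitutes.

84/131 (substitutes)


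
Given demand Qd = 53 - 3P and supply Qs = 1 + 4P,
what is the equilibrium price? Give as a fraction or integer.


At equilibrium, Qd = Qs.
53 - 3P = 1 + 4P
53 - 1 = 3P + 4P
52 = 7P
P* = 52/7 = 52/7

52/7


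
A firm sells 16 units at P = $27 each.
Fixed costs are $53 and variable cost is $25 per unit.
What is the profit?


Total Revenue = P * Q = 27 * 16 = $432
Total Cost = FC + VC*Q = 53 + 25*16 = $453
Profit = TR - TC = 432 - 453 = $-21

$-21


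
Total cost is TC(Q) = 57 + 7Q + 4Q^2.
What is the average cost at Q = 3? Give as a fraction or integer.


TC(3) = 57 + 7*3 + 4*3^2
TC(3) = 57 + 21 + 36 = 114
AC = TC/Q = 114/3 = 38

38


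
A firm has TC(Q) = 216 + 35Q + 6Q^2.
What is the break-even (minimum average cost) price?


AC(Q) = 216/Q + 35 + 6Q
To minimize: dAC/dQ = -216/Q^2 + 6 = 0
Q^2 = 216/6 = 36
Q* = 6
Min AC = 216/6 + 35 + 6*6
Min AC = 36 + 35 + 36 = 107

107


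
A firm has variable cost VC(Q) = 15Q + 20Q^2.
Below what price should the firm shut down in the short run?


AVC(Q) = VC(Q)/Q = 15 + 20Q
AVC is increasing in Q, so minimum AVC is at Q -> 0+.
Min AVC = 15
The firm should shut down if P < 15.

15


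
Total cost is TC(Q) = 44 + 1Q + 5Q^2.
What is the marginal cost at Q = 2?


MC = dTC/dQ = 1 + 2*5*Q
At Q = 2:
MC = 1 + 10*2
MC = 1 + 20 = 21

21


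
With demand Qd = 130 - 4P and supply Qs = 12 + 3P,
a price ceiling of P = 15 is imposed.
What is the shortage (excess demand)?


At P = 15:
Qd = 130 - 4*15 = 70
Qs = 12 + 3*15 = 57
Shortage = Qd - Qs = 70 - 57 = 13

13


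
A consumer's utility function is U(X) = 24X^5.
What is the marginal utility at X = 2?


MU = dU/dX = 24*5*X^(5-1)
MU = 120*X^4
At X = 2:
MU = 120 * 2^4
MU = 120 * 16 = 1920

1920


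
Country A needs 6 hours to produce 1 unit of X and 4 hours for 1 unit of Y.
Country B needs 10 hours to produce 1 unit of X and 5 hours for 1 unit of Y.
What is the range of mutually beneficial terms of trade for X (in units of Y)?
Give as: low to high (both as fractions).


Opportunity cost of X for Country A = hours_X / hours_Y = 6/4 = 3/2 units of Y
Opportunity cost of X for Country B = hours_X / hours_Y = 10/5 = 2 units of Y
Terms of trade must be between the two opportunity costs.
Range: 3/2 to 2

3/2 to 2


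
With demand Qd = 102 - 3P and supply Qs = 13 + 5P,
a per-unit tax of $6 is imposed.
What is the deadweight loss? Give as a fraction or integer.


Pre-tax equilibrium quantity: Q* = 549/8
Post-tax equilibrium quantity: Q_tax = 459/8
Reduction in quantity: Q* - Q_tax = 45/4
DWL = (1/2) * tax * (Q* - Q_tax)
DWL = (1/2) * 6 * 45/4 = 135/4

135/4


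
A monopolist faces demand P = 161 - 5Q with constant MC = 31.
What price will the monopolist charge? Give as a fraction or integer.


MR = 161 - 10Q
Set MR = MC: 161 - 10Q = 31
Q* = 13
Substitute into demand:
P* = 161 - 5*13 = 96

96


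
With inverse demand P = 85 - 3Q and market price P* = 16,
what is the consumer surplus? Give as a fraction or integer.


Maximum willingness to pay (at Q=0): P_max = 85
Quantity demanded at P* = 16:
Q* = (85 - 16)/3 = 23
CS = (1/2) * Q* * (P_max - P*)
CS = (1/2) * 23 * (85 - 16)
CS = (1/2) * 23 * 69 = 1587/2

1587/2


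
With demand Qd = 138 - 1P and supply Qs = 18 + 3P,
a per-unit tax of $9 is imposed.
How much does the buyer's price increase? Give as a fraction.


With a per-unit tax, the buyer's price increase depends on relative slopes.
Supply slope: d = 3, Demand slope: b = 1
Buyer's price increase = d * tax / (b + d)
= 3 * 9 / (1 + 3)
= 27 / 4 = 27/4

27/4


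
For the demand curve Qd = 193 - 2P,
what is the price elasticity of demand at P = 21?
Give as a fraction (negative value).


dQ/dP = -2
At P = 21: Q = 193 - 2*21 = 151
E = (dQ/dP)(P/Q) = (-2)(21/151) = -42/151

-42/151


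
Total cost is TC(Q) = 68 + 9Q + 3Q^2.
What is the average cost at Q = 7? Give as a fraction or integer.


TC(7) = 68 + 9*7 + 3*7^2
TC(7) = 68 + 63 + 147 = 278
AC = TC/Q = 278/7 = 278/7

278/7


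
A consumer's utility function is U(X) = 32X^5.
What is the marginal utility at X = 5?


MU = dU/dX = 32*5*X^(5-1)
MU = 160*X^4
At X = 5:
MU = 160 * 5^4
MU = 160 * 625 = 100000

100000


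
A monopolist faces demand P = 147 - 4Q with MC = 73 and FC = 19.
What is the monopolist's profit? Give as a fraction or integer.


MR = MC: 147 - 8Q = 73
Q* = 37/4
P* = 147 - 4*37/4 = 110
Profit = (P* - MC)*Q* - FC
= (110 - 73)*37/4 - 19
= 37*37/4 - 19
= 1369/4 - 19 = 1293/4

1293/4


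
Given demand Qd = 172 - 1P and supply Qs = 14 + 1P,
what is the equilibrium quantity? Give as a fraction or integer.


First find equilibrium price:
172 - 1P = 14 + 1P
P* = 158/2 = 79
Then substitute into demand:
Q* = 172 - 1 * 79 = 93

93
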